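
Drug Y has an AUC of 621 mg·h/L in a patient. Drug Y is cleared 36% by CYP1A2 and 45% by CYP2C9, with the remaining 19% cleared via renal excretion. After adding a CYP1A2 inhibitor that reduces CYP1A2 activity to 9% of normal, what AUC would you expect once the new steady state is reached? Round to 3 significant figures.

924 mg·h/L

The CYP1A2 pathway (36% of clearance) is reduced to 0.09× activity: 0.36 × 0.09 = 0.0324.
CYP2C9 (45%) and the residual 19% are unaffected.
CL_new/CL_old = 0.0324 + 0.45 + 0.19 = 0.6724.
New AUC = baseline ÷ relative clearance = 621 / 0.6724 = 924 mg·h/L.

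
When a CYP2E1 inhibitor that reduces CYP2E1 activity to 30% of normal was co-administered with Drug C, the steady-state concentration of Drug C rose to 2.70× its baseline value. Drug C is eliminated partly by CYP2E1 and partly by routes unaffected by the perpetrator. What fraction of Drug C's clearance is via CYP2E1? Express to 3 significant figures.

0.899

Let x = fm,CYP2E1. Because steady-state concentration ∝ 1/CL, relative clearance fell to 1/2.70 = 0.3704.
Only the CYP2E1 route changed, so 0.3704 = x·0.3 + (1 − x), giving x = 0.899.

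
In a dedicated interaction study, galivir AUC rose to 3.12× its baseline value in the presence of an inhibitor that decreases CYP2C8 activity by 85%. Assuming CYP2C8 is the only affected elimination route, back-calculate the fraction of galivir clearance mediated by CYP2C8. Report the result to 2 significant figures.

0.80

CL'/CL = 1 / 3.12 = 0.3205
0.15·fm + (1 − fm) = 0.3205
fm = (0.3205 − 1) / (0.15 − 1) = 0.80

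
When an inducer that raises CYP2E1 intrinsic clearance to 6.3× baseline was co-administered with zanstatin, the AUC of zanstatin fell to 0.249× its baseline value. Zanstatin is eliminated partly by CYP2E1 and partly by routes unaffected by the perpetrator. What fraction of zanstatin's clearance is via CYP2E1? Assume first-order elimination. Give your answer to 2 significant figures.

0.57

Let x = fm,CYP2E1. Because AUC ∝ 1/CL, relative clearance rose to 1/0.249 = 4.016.
Setting x·6.3 + (1 − x) = 4.016 and solving: x = (4.016 − 1)/(6.3 − 1) = 0.57.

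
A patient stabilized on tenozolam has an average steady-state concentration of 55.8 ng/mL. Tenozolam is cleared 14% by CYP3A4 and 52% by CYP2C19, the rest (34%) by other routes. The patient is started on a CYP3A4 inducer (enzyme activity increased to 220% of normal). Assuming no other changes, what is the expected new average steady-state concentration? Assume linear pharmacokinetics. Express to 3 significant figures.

The CYP3A4 pathway (14% of clearance) is boosted to 2.2× activity: 0.14 × 2.2 = 0.308.
CYP2C19 (52%) and the residual 34% are unaffected.
Relative clearance = 0.308 + 0.52 + 0.34 = 1.168.
With dosing unchanged, average steady-state concentration scales as 1/CL: 55.8 / 1.168 = 47.8 ng/mL.

47.8 ng/mL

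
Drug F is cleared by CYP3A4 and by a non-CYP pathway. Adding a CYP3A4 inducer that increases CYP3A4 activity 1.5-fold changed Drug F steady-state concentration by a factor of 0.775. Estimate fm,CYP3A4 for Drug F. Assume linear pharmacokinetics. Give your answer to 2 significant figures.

0.58

Write x for the fraction cleared via CYP3A4. The observed steady-state concentration change means clearance rose to 1/0.775 = 1.29 of baseline.
Only the CYP3A4 route changed, so 1.29 = x·1.5 + (1 − x), giving x = 0.58.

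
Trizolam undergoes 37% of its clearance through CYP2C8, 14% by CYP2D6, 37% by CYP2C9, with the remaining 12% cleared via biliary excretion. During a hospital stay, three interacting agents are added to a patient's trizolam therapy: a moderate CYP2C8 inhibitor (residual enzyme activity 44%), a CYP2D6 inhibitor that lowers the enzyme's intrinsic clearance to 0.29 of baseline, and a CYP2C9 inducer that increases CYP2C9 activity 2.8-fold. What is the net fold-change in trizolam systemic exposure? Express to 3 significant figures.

The CYP2C8 pathway (37% of clearance) is reduced to 0.44× activity: 0.37 × 0.44 = 0.1628.
The CYP2D6 pathway (14% of clearance) drops to 0.29× activity: 0.14 × 0.29 = 0.0406.
The CYP2C9 pathway (37% of clearance) rises to 2.8× activity: 0.37 × 2.8 = 1.036.
The remaining 12% of clearance is unaffected.
Relative clearance = 0.1628 + 0.0406 + 1.036 + 0.12 = 1.3594.
Systemic exposure ∝ 1/CL: fold-change = 1 / 1.3594 = 0.736.

0.736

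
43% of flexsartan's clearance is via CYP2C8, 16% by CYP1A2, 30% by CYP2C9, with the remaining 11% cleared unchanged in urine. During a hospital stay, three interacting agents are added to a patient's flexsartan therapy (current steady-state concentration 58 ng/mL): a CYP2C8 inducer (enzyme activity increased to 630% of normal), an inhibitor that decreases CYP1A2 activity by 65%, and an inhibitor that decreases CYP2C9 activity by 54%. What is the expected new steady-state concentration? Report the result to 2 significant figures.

The CYP2C8 pathway (43% of clearance) increases to 6.3× activity: 0.43 × 6.3 = 2.709.
The CYP1A2 pathway (16% of clearance) drops to 0.35× activity: 0.16 × 0.35 = 0.056.
The CYP2C9 pathway (30% of clearance) is reduced to 0.46× activity: 0.3 × 0.46 = 0.138.
Non-CYP routes (11%) are unchanged.
New clearance relative to baseline: 2.709 + 0.056 + 0.138 + 0.11 = 3.013.
New steady-state concentration = 58 / 3.013 = 19 ng/mL (concentration scales inversely with clearance).

19 ng/mL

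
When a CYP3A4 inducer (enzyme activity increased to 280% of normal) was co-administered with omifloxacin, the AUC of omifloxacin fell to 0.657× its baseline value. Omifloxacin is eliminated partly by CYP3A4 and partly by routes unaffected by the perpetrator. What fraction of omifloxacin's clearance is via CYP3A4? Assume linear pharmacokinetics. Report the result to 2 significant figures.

Let fm be the CYP3A4 fraction. New clearance relative to baseline = fm × 2.8 + (1 − fm).
AUC ratio = 1 / (new CL fraction), so new CL fraction = 1 / 0.657 = 1.522.
fm × 2.8 + 1 − fm = 1.522  ⇒  fm × (2.8 − 1) = 0.5221  ⇒  fm = 0.29.

0.29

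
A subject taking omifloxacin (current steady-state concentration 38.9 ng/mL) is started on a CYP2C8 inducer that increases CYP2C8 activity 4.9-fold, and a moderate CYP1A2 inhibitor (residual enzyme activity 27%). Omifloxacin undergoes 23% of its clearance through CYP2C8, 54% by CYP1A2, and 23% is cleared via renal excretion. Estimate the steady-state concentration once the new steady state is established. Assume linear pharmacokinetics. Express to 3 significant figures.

The CYP2C8 pathway (23% of clearance) rises to 4.9× activity: 0.23 × 4.9 = 1.127.
The CYP1A2 pathway (54% of clearance) drops to 0.27× activity: 0.54 × 0.27 = 0.1458.
Non-CYP routes (23%) are unchanged.
Relative clearance = 1.127 + 0.1458 + 0.23 = 1.5028.
Steady-state concentration ∝ 1/CL: new value = 38.9 / 1.5028 = 25.9 ng/mL.

25.9 ng/mL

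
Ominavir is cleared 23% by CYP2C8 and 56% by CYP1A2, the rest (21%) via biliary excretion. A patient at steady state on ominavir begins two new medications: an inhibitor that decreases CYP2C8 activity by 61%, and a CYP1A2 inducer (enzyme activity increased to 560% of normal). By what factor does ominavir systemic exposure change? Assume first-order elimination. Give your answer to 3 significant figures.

CYP2C8: 0.23 × 0.39 = 0.0897
CYP1A2: 0.56 × 5.6 = 3.136
Other: 0.21 (unchanged)
New clearance relative to baseline: 0.0897 + 3.136 + 0.21 = 3.4357.
Net systemic exposure ratio = 1 / 3.4357 = 0.291.

0.291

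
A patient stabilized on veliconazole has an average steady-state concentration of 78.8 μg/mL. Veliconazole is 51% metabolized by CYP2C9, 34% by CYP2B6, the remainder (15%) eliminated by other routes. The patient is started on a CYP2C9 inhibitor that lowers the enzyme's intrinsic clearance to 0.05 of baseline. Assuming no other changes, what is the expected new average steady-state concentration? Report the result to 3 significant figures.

153 μg/mL

The CYP2C9 pathway (51% of clearance) drops to 0.05× activity: 0.51 × 0.05 = 0.0255.
CYP2B6 (34%) and the residual 15% are unaffected.
CL_new/CL_old = 0.0255 + 0.34 + 0.15 = 0.5155.
With dosing unchanged, average steady-state concentration scales as 1/CL: 78.8 / 0.5155 = 153 μg/mL.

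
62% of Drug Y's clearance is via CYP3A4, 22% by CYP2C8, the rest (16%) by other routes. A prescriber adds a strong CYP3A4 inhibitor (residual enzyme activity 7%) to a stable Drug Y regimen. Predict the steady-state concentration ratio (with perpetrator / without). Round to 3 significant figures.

The CYP3A4 pathway (62% of clearance) falls to 0.07× activity: 0.62 × 0.07 = 0.0434.
CYP2C8 (22%) and the residual 16% are unaffected.
Relative clearance = 0.0434 + 0.22 + 0.16 = 0.4234.
Steady-state concentration is inversely proportional to clearance, so the fold-change is 1 / 0.4234 = 2.36.

2.36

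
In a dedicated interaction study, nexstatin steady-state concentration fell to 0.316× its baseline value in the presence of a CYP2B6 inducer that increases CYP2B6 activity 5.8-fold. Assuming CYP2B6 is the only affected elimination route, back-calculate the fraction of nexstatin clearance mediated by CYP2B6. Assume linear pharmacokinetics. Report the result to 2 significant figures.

Let fm be the CYP2B6 fraction. New clearance relative to baseline = fm × 5.8 + (1 − fm).
Steady-state concentration ratio = 1 / (new CL fraction), so new CL fraction = 1 / 0.316 = 3.165.
fm × 5.8 + 1 − fm = 3.165  ⇒  fm × (5.8 − 1) = 2.165  ⇒  fm = 0.45.

0.45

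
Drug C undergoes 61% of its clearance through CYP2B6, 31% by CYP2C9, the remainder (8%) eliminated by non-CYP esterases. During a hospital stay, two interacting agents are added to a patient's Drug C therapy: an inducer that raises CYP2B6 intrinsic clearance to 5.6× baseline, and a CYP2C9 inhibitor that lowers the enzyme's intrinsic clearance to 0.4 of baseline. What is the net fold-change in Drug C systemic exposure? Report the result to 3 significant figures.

0.276

CYP2B6: 0.61 × 5.6 = 3.416
CYP2C9: 0.31 × 0.4 = 0.124
Other: 0.08 (unchanged)
CL_new/CL_old = 3.416 + 0.124 + 0.08 = 3.62.
Net systemic exposure ratio = 1 / 3.62 = 0.276.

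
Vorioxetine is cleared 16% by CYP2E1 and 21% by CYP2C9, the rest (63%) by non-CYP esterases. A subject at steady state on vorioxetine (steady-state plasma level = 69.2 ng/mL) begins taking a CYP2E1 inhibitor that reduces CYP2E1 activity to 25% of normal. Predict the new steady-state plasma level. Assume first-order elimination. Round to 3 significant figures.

CYP2E1: 0.16 × 0.25 = 0.04
CYP2C9: 0.21 (unchanged)
Other: 0.63 (unchanged)
CL_new/CL_old = 0.04 + 0.21 + 0.63 = 0.88.
New steady-state plasma level = baseline ÷ relative clearance = 69.2 / 0.88 = 78.6 ng/mL.

78.6 ng/mL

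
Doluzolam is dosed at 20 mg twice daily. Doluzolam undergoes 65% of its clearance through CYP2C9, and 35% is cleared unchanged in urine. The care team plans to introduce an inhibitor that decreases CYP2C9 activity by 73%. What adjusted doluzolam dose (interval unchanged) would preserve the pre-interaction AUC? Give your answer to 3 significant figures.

10.5 mg

The CYP2C9 pathway (65% of clearance) falls to 0.27× activity: 0.65 × 0.27 = 0.1755.
Non-CYP routes (35%) are unchanged.
New clearance relative to baseline: 0.1755 + 0.35 = 0.5255.
Css,avg = (dose rate)/CL, so holding Css fixed requires dose ∝ CL: 20 × 0.5255 = 10.5 mg.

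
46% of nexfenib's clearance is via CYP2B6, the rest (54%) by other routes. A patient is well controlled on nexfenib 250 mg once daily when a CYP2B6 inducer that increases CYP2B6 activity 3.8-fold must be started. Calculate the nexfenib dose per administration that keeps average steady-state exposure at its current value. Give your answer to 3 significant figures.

572 mg

CYP2B6: 0.46 × 3.8 = 1.748
Other: 0.54 (unchanged)
CL_new/CL_old = 1.748 + 0.54 = 2.288.
Css,avg = (dose rate)/CL, so holding Css fixed requires dose ∝ CL: 250 × 2.288 = 572 mg.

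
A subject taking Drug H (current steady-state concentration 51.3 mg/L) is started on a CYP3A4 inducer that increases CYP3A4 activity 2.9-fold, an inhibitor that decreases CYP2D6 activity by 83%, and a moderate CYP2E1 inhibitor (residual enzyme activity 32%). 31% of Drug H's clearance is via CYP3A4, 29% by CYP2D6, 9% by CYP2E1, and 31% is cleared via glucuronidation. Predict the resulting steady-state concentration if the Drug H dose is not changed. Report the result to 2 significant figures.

CYP3A4: 0.31 × 2.9 = 0.899
CYP2D6: 0.29 × 0.17 = 0.0493
CYP2E1: 0.09 × 0.32 = 0.0288
Other: 0.31 (unchanged)
CL_new/CL_old = 0.899 + 0.0493 + 0.0288 + 0.31 = 1.2871.
Steady-state concentration ∝ 1/CL: new value = 51.3 / 1.2871 = 40 mg/L.

40 mg/L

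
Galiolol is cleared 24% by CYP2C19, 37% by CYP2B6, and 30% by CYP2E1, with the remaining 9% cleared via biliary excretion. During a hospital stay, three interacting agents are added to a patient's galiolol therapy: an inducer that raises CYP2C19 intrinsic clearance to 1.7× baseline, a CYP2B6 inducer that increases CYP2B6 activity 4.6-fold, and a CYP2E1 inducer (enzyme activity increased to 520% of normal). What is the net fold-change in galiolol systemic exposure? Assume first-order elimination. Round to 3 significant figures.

0.266

The CYP2C19 pathway (24% of clearance) rises to 1.7× activity: 0.24 × 1.7 = 0.408.
The CYP2B6 pathway (37% of clearance) is boosted to 4.6× activity: 0.37 × 4.6 = 1.702.
The CYP2E1 pathway (30% of clearance) rises to 5.2× activity: 0.3 × 5.2 = 1.56.
The remaining 9% of clearance is unaffected.
Relative clearance = 0.408 + 1.702 + 1.56 + 0.09 = 3.76.
Net systemic exposure ratio = 1 / 3.76 = 0.266.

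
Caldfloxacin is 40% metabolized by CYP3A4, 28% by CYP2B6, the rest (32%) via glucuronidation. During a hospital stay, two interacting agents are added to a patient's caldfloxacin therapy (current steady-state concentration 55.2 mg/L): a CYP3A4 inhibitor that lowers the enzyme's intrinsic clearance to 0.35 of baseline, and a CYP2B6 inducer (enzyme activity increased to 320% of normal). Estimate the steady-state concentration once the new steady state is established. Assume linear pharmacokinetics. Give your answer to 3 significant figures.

40.7 mg/L

The CYP3A4 pathway (40% of clearance) falls to 0.35× activity: 0.4 × 0.35 = 0.14.
The CYP2B6 pathway (28% of clearance) rises to 3.2× activity: 0.28 × 3.2 = 0.896.
The remaining 32% of clearance is unaffected.
Relative clearance = 0.14 + 0.896 + 0.32 = 1.356.
New steady-state concentration = 55.2 / 1.356 = 40.7 mg/L (concentration scales inversely with clearance).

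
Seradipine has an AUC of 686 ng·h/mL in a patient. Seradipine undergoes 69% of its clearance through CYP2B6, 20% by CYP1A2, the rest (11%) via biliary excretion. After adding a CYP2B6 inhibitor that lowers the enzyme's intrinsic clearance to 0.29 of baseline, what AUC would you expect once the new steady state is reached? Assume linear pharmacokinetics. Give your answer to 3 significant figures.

1.34 × 10³ ng·h/mL

The CYP2B6 pathway (69% of clearance) falls to 0.29× activity: 0.69 × 0.29 = 0.2001.
CYP1A2 (20%) and the residual 11% are unaffected.
CL_new/CL_old = 0.2001 + 0.2 + 0.11 = 0.5101.
AUC ∝ 1/CL, so new value = 686 / 0.5101 = 1.34 × 10³ ng·h/mL.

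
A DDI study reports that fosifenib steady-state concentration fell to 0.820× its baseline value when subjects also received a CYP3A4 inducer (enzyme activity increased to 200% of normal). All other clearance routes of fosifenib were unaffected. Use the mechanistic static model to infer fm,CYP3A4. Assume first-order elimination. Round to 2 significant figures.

CL'/CL = 1 / 0.820 = 1.22
2·fm + (1 − fm) = 1.22
fm = (1.22 − 1) / (2 − 1) = 0.22

0.22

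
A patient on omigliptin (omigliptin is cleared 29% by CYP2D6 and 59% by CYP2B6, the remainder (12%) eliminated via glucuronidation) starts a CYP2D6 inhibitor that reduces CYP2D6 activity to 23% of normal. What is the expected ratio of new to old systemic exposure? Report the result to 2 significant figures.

The CYP2D6 pathway (29% of clearance) is reduced to 0.23× activity: 0.29 × 0.23 = 0.0667.
CYP2B6 (59%) and the residual 12% are unaffected.
CL_new/CL_old = 0.0667 + 0.59 + 0.12 = 0.7767.
Systemic exposure ratio = CL_old/CL_new = 1 / 0.7767 = 1.3.

1.3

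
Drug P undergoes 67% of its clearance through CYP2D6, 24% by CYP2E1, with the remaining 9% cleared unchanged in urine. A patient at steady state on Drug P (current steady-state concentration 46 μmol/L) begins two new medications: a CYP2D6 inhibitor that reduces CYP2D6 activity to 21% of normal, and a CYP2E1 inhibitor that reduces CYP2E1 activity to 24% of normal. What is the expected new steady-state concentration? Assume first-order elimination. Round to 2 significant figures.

1.6 × 10² μmol/L

The CYP2D6 pathway (67% of clearance) is reduced to 0.21× activity: 0.67 × 0.21 = 0.1407.
The CYP2E1 pathway (24% of clearance) is reduced to 0.24× activity: 0.24 × 0.24 = 0.0576.
The remaining 9% of clearance is unaffected.
New clearance relative to baseline: 0.1407 + 0.0576 + 0.09 = 0.2883.
New steady-state concentration = 46 / 0.2883 = 1.6 × 10² μmol/L (concentration scales inversely with clearance).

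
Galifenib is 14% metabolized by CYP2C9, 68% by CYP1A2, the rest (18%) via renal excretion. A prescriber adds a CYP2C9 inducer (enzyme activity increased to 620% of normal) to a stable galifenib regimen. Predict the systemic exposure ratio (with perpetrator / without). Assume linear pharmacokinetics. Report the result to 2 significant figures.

CYP2C9: 0.14 × 6.2 = 0.868
CYP1A2: 0.68 (unchanged)
Other: 0.18 (unchanged)
CL_new/CL_old = 0.868 + 0.68 + 0.18 = 1.728.
Systemic exposure is inversely proportional to clearance, so the fold-change is 1 / 1.728 = 0.58.

0.58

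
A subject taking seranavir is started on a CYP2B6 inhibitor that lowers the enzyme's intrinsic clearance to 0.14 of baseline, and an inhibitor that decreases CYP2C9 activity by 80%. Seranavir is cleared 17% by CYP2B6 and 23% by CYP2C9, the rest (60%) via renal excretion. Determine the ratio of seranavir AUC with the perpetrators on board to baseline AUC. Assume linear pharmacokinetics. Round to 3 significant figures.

The CYP2B6 pathway (17% of clearance) is reduced to 0.14× activity: 0.17 × 0.14 = 0.0238.
The CYP2C9 pathway (23% of clearance) is reduced to 0.2× activity: 0.23 × 0.2 = 0.046.
The remaining 60% of clearance is unaffected.
Relative clearance = 0.0238 + 0.046 + 0.6 = 0.6698.
AUC ∝ 1/CL: fold-change = 1 / 0.6698 = 1.49.

1.49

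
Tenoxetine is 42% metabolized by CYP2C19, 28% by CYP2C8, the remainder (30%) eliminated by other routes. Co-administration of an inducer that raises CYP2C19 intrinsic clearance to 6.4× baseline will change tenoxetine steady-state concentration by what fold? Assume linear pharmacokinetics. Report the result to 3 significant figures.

0.306

The CYP2C19 pathway (42% of clearance) rises to 6.4× activity: 0.42 × 6.4 = 2.688.
CYP2C8 (28%) and the residual 30% are unaffected.
New clearance relative to baseline: 2.688 + 0.28 + 0.3 = 3.268.
Steady-state concentration ratio = CL_old/CL_new = 1 / 3.268 = 0.306.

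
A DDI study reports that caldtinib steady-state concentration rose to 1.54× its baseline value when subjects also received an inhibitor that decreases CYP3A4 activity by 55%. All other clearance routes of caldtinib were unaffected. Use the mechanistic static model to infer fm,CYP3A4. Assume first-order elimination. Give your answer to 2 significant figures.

Call the CYP3A4 fraction fm. After the interaction, CL_new/CL_old = fm × 0.45 + (1 − fm).
Steady-state concentration ratio = 1 / (new CL fraction), so new CL fraction = 1 / 1.54 = 0.6494.
fm × 0.45 + 1 − fm = 0.6494  ⇒  fm × (0.45 − 1) = −0.3506  ⇒  fm = 0.64.

0.64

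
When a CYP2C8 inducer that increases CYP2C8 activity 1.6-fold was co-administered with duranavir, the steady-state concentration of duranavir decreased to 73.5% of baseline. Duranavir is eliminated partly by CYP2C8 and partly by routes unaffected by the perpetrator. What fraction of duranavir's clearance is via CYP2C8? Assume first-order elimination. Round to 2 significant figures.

0.60

Call the CYP2C8 fraction fm. After the interaction, CL_new/CL_old = fm × 1.6 + (1 − fm).
Steady-state concentration ratio = 1 / (new CL fraction), so new CL fraction = 1 / 0.735 = 1.361.
fm × 1.6 + 1 − fm = 1.361  ⇒  fm × (1.6 − 1) = 0.3605  ⇒  fm = 0.60.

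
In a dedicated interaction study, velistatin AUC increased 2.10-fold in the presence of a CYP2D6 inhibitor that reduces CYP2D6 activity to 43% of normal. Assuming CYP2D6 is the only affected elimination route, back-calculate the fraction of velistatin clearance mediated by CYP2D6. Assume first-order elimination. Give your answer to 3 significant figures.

Write x for the fraction cleared via CYP2D6. The observed AUC change means clearance fell to 1/2.10 = 0.4762 of baseline.
Setting x·0.43 + (1 − x) = 0.4762 and solving: x = (0.4762 − 1)/(0.43 − 1) = 0.919.

0.919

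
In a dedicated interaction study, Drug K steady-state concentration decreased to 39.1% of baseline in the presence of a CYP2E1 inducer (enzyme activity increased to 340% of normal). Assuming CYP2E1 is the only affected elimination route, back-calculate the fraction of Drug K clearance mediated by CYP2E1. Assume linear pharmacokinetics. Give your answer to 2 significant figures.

0.65

Let fm be the CYP2E1 fraction. New clearance relative to baseline = fm × 3.4 + (1 − fm).
Steady-state concentration ratio = 1 / (new CL fraction), so new CL fraction = 1 / 0.391 = 2.558.
fm × 3.4 + 1 − fm = 2.558  ⇒  fm × (3.4 − 1) = 1.558  ⇒  fm = 0.65.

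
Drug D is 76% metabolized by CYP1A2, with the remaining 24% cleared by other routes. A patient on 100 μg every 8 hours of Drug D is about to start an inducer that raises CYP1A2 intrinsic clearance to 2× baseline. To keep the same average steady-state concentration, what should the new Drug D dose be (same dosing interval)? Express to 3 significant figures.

CYP1A2: 0.76 × 2 = 1.52
Other: 0.24 (unchanged)
New clearance relative to baseline: 1.52 + 0.24 = 1.76.
Css,avg = (dose rate)/CL, so holding Css fixed requires dose ∝ CL: 100 × 1.76 = 176 μg.

176 μg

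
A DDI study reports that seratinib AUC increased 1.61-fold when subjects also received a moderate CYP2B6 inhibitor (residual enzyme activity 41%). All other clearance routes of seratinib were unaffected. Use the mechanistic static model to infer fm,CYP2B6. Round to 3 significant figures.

0.642

Write x for the fraction cleared via CYP2B6. The observed AUC change means clearance fell to 1/1.61 = 0.6211 of baseline.
Only the CYP2B6 route changed, so 0.6211 = x·0.41 + (1 − x), giving x = 0.642.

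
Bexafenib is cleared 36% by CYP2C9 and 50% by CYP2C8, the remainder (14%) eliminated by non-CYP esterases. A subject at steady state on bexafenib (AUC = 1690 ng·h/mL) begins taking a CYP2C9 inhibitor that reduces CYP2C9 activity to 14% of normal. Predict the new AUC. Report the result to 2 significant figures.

The CYP2C9 pathway (36% of clearance) is reduced to 0.14× activity: 0.36 × 0.14 = 0.0504.
CYP2C8 (50%) and the residual 14% are unaffected.
CL_new/CL_old = 0.0504 + 0.5 + 0.14 = 0.6904.
New AUC = baseline ÷ relative clearance = 1690 / 0.6904 = 2.4 × 10³ ng·h/mL.

2.4 × 10³ ng·h/mL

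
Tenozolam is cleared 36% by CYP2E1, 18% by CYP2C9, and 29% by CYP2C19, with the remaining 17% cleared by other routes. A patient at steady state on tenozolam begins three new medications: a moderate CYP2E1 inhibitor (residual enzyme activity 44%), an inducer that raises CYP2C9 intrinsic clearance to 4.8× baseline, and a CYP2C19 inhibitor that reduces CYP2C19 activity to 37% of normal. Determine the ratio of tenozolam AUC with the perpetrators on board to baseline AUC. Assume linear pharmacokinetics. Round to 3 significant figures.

The CYP2E1 pathway (36% of clearance) falls to 0.44× activity: 0.36 × 0.44 = 0.1584.
The CYP2C9 pathway (18% of clearance) increases to 4.8× activity: 0.18 × 4.8 = 0.864.
The CYP2C19 pathway (29% of clearance) falls to 0.37× activity: 0.29 × 0.37 = 0.1073.
Non-CYP routes (17%) are unchanged.
Relative clearance = 0.1584 + 0.864 + 0.1073 + 0.17 = 1.2997.
Because AUC varies inversely with clearance, the combined effect is 1 / 1.2997 = 0.769.

0.769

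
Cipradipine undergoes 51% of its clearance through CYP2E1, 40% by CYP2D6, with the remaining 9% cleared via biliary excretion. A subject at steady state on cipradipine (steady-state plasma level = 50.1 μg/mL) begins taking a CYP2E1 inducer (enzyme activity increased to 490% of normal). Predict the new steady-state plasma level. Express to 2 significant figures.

17 μg/mL

The CYP2E1 pathway (51% of clearance) rises to 4.9× activity: 0.51 × 4.9 = 2.499.
CYP2D6 (40%) and the residual 9% are unaffected.
New clearance relative to baseline: 2.499 + 0.4 + 0.09 = 2.989.
New steady-state plasma level = baseline ÷ relative clearance = 50.1 / 2.989 = 17 μg/mL.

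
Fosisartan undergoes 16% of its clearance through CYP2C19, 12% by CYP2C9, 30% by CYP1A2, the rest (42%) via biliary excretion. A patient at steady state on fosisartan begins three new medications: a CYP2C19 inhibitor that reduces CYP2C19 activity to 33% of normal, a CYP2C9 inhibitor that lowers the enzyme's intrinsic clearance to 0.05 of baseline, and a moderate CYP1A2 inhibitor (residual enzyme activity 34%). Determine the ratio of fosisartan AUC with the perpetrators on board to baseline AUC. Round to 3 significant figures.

1.72

CYP2C19: 0.16 × 0.33 = 0.0528
CYP2C9: 0.12 × 0.05 = 0.006
CYP1A2: 0.3 × 0.34 = 0.102
Other: 0.42 (unchanged)
Relative clearance = 0.0528 + 0.006 + 0.102 + 0.42 = 0.5808.
AUC ∝ 1/CL: fold-change = 1 / 0.5808 = 1.72.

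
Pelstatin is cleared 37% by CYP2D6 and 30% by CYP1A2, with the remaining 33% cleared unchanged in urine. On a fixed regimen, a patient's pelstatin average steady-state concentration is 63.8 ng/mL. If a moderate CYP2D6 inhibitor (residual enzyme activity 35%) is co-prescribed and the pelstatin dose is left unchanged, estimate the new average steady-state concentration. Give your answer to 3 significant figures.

84.0 ng/mL

CYP2D6: 0.37 × 0.35 = 0.1295
CYP1A2: 0.3 (unchanged)
Other: 0.33 (unchanged)
CL_new/CL_old = 0.1295 + 0.3 + 0.33 = 0.7595.
New average steady-state concentration = baseline ÷ relative clearance = 63.8 / 0.7595 = 84.0 ng/mL.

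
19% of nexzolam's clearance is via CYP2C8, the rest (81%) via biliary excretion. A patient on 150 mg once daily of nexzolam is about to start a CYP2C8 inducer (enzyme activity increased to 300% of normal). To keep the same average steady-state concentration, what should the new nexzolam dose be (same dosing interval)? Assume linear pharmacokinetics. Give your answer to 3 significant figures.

CYP2C8: 0.19 × 3 = 0.57
Other: 0.81 (unchanged)
Relative clearance = 0.57 + 0.81 = 1.38.
Exposure is unchanged when dose changes in proportion to clearance. New dose = 150 mg × 1.38 = 207 mg.

207 mg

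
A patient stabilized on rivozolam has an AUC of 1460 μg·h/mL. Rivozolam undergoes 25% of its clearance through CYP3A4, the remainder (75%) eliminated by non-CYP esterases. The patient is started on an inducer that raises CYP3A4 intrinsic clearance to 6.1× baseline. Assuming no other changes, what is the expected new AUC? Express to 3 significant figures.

642 μg·h/mL

The CYP3A4 pathway (25% of clearance) is boosted to 6.1× activity: 0.25 × 6.1 = 1.525.
Non-CYP routes (75%) are unchanged.
Relative clearance = 1.525 + 0.75 = 2.275.
AUC ∝ 1/CL, so new value = 1460 / 2.275 = 642 μg·h/mL.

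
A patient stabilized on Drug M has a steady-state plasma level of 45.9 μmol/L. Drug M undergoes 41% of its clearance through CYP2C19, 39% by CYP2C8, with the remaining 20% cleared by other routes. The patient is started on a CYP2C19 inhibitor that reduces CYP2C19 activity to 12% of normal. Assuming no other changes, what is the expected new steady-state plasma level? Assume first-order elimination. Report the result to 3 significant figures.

71.8 μmol/L

The CYP2C19 pathway (41% of clearance) drops to 0.12× activity: 0.41 × 0.12 = 0.0492.
CYP2C8 (39%) and the residual 20% are unaffected.
New clearance relative to baseline: 0.0492 + 0.39 + 0.2 = 0.6392.
With dosing unchanged, steady-state plasma level scales as 1/CL: 45.9 / 0.6392 = 71.8 μmol/L.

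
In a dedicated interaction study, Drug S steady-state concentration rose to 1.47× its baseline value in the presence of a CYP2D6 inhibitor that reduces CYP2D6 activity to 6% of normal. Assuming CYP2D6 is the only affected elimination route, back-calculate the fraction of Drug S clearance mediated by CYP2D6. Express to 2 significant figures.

CL'/CL = 1 / 1.47 = 0.6803
0.06·fm + (1 − fm) = 0.6803
fm = (0.6803 − 1) / (0.06 − 1) = 0.34

0.34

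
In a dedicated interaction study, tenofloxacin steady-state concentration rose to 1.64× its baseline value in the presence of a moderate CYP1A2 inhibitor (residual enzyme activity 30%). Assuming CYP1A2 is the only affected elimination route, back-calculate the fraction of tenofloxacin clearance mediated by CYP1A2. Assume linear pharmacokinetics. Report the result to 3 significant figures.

0.557

Let fm be the CYP1A2 fraction. New clearance relative to baseline = fm × 0.3 + (1 − fm).
Steady-state concentration ratio = 1 / (new CL fraction), so new CL fraction = 1 / 1.64 = 0.6098.
fm × 0.3 + 1 − fm = 0.6098  ⇒  fm × (0.3 − 1) = −0.3902  ⇒  fm = 0.557.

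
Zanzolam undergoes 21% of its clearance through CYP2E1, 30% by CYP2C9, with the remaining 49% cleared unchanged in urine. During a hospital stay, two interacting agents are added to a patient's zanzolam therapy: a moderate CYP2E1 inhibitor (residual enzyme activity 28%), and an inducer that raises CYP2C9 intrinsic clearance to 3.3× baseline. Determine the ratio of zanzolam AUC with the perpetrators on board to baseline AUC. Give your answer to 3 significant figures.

0.650

CYP2E1: 0.21 × 0.28 = 0.0588
CYP2C9: 0.3 × 3.3 = 0.99
Other: 0.49 (unchanged)
CL_new/CL_old = 0.0588 + 0.99 + 0.49 = 1.5388.
Because AUC varies inversely with clearance, the combined effect is 1 / 1.5388 = 0.650.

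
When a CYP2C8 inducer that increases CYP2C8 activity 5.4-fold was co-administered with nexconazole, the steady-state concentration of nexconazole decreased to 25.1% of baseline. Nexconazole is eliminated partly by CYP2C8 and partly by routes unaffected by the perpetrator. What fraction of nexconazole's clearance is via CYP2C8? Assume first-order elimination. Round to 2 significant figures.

CL'/CL = 1 / 0.251 = 3.984
5.4·fm + (1 − fm) = 3.984
fm = (3.984 − 1) / (5.4 − 1) = 0.68

0.68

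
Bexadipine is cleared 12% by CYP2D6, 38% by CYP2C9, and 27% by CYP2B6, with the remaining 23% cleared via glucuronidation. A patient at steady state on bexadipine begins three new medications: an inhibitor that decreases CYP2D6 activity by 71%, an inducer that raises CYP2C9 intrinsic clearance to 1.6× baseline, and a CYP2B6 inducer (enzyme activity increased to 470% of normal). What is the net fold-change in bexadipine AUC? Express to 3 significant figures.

0.467

The CYP2D6 pathway (12% of clearance) falls to 0.29× activity: 0.12 × 0.29 = 0.0348.
The CYP2C9 pathway (38% of clearance) is boosted to 1.6× activity: 0.38 × 1.6 = 0.608.
The CYP2B6 pathway (27% of clearance) is boosted to 4.7× activity: 0.27 × 4.7 = 1.269.
Non-CYP routes (23%) are unchanged.
CL_new/CL_old = 0.0348 + 0.608 + 1.269 + 0.23 = 2.1418.
AUC ∝ 1/CL: fold-change = 1 / 2.1418 = 0.467.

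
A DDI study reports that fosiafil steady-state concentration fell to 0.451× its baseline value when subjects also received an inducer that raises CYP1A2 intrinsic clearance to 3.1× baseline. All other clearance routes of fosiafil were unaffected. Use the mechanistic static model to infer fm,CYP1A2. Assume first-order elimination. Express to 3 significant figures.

Call the CYP1A2 fraction fm. After the interaction, CL_new/CL_old = fm × 3.1 + (1 − fm).
Steady-state concentration ratio = 1 / (new CL fraction), so new CL fraction = 1 / 0.451 = 2.217.
fm × 3.1 + 1 − fm = 2.217  ⇒  fm × (3.1 − 1) = 1.217  ⇒  fm = 0.580.

0.580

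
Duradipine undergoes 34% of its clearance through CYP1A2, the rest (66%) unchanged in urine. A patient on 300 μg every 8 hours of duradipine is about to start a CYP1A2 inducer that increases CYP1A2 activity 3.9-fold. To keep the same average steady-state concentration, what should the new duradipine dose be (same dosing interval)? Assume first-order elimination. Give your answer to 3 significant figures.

596 μg

The CYP1A2 pathway (34% of clearance) increases to 3.9× activity: 0.34 × 3.9 = 1.326.
Non-CYP routes (66%) are unchanged.
CL_new/CL_old = 1.326 + 0.66 = 1.986.
Css,avg = (dose rate)/CL, so holding Css fixed requires dose ∝ CL: 300 × 1.986 = 596 μg.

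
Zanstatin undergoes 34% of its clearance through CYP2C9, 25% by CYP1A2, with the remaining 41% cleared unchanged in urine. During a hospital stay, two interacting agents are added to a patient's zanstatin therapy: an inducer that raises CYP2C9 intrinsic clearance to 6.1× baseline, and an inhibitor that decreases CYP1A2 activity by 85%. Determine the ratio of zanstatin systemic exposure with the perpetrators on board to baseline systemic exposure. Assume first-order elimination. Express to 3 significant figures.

0.397

The CYP2C9 pathway (34% of clearance) increases to 6.1× activity: 0.34 × 6.1 = 2.074.
The CYP1A2 pathway (25% of clearance) drops to 0.15× activity: 0.25 × 0.15 = 0.0375.
The remaining 41% of clearance is unaffected.
CL_new/CL_old = 2.074 + 0.0375 + 0.41 = 2.5215.
Net systemic exposure ratio = 1 / 2.5215 = 0.397.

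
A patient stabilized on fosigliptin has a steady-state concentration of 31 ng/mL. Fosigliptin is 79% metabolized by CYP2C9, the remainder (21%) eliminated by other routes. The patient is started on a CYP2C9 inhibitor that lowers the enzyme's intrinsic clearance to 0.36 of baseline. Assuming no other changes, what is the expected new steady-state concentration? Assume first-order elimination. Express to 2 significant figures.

The CYP2C9 pathway (79% of clearance) is reduced to 0.36× activity: 0.79 × 0.36 = 0.2844.
The remaining 21% of clearance is unaffected.
CL_new/CL_old = 0.2844 + 0.21 = 0.4944.
Steady-state concentration ∝ 1/CL, so new value = 31 / 0.4944 = 63 ng/mL.

63 ng/mL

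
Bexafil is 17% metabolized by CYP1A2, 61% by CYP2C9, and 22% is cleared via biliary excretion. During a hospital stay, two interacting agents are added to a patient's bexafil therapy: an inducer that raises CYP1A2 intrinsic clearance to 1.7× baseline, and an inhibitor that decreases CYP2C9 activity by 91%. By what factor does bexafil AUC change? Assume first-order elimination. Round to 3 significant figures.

CYP1A2: 0.17 × 1.7 = 0.289
CYP2C9: 0.61 × 0.09 = 0.0549
Other: 0.22 (unchanged)
New clearance relative to baseline: 0.289 + 0.0549 + 0.22 = 0.5639.
AUC ∝ 1/CL: fold-change = 1 / 0.5639 = 1.77.

1.77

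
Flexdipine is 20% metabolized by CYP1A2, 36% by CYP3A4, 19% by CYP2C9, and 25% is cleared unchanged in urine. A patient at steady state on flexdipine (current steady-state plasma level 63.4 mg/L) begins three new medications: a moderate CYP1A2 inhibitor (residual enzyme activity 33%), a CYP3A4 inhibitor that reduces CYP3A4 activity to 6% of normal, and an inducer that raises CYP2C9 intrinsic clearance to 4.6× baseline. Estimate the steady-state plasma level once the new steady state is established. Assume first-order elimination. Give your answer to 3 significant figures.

The CYP1A2 pathway (20% of clearance) drops to 0.33× activity: 0.2 × 0.33 = 0.066.
The CYP3A4 pathway (36% of clearance) falls to 0.06× activity: 0.36 × 0.06 = 0.0216.
The CYP2C9 pathway (19% of clearance) rises to 4.6× activity: 0.19 × 4.6 = 0.874.
The remaining 25% of clearance is unaffected.
CL_new/CL_old = 0.066 + 0.0216 + 0.874 + 0.25 = 1.2116.
Dividing the baseline by the relative clearance: 63.4 / 1.2116 = 52.3 mg/L.

52.3 mg/L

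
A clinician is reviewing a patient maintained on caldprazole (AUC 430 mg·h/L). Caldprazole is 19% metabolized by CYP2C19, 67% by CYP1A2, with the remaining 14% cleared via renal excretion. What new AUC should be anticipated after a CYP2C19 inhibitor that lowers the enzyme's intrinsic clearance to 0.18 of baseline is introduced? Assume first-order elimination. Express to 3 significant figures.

The CYP2C19 pathway (19% of clearance) drops to 0.18× activity: 0.19 × 0.18 = 0.0342.
CYP1A2 (67%) and the residual 14% are unaffected.
New clearance relative to baseline: 0.0342 + 0.67 + 0.14 = 0.8442.
With dosing unchanged, AUC scales as 1/CL: 430 / 0.8442 = 509 mg·h/L.

509 mg·h/L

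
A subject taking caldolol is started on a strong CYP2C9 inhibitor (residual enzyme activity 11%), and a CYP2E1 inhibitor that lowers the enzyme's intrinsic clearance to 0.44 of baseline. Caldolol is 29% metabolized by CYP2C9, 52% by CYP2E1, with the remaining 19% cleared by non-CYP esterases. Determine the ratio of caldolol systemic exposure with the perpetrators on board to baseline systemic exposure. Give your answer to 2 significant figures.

2.2

CYP2C9: 0.29 × 0.11 = 0.0319
CYP2E1: 0.52 × 0.44 = 0.2288
Other: 0.19 (unchanged)
CL_new/CL_old = 0.0319 + 0.2288 + 0.19 = 0.4507.
Because systemic exposure varies inversely with clearance, the combined effect is 1 / 0.4507 = 2.2.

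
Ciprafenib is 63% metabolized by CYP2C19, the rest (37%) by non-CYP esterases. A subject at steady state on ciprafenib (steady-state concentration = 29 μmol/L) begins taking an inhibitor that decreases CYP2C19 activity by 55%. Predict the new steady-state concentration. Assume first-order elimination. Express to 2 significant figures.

44 μmol/L

The CYP2C19 pathway (63% of clearance) is reduced to 0.45× activity: 0.63 × 0.45 = 0.2835.
Non-CYP routes (37%) are unchanged.
CL_new/CL_old = 0.2835 + 0.37 = 0.6535.
Steady-state concentration ∝ 1/CL, so new value = 29 / 0.6535 = 44 μmol/L.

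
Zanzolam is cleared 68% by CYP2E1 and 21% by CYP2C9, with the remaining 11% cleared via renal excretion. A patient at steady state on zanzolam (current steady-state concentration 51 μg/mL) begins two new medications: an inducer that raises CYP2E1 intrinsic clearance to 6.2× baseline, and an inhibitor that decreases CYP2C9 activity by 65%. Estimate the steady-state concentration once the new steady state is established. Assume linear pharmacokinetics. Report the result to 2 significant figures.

12 μg/mL

The CYP2E1 pathway (68% of clearance) rises to 6.2× activity: 0.68 × 6.2 = 4.216.
The CYP2C9 pathway (21% of clearance) drops to 0.35× activity: 0.21 × 0.35 = 0.0735.
The remaining 11% of clearance is unaffected.
New clearance relative to baseline: 4.216 + 0.0735 + 0.11 = 4.3995.
New steady-state concentration = 51 / 4.3995 = 12 μg/mL (concentration scales inversely with clearance).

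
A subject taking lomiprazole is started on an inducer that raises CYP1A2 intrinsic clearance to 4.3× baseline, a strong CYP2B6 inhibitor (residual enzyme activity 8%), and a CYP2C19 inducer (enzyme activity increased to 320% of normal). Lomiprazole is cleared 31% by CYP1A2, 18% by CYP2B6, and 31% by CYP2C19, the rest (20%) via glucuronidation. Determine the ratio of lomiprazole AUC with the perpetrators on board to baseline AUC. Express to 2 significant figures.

The CYP1A2 pathway (31% of clearance) is boosted to 4.3× activity: 0.31 × 4.3 = 1.333.
The CYP2B6 pathway (18% of clearance) falls to 0.08× activity: 0.18 × 0.08 = 0.0144.
The CYP2C19 pathway (31% of clearance) is boosted to 3.2× activity: 0.31 × 3.2 = 0.992.
Non-CYP routes (20%) are unchanged.
New clearance relative to baseline: 1.333 + 0.0144 + 0.992 + 0.2 = 2.5394.
Net AUC ratio = 1 / 2.5394 = 0.39.

0.39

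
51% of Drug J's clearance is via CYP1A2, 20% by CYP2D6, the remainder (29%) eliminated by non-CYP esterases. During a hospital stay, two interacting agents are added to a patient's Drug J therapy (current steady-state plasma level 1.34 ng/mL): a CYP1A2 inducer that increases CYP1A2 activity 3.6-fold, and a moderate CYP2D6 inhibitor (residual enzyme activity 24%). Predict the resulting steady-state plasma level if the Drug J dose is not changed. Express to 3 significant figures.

0.616 ng/mL

CYP1A2: 0.51 × 3.6 = 1.836
CYP2D6: 0.2 × 0.24 = 0.048
Other: 0.29 (unchanged)
CL_new/CL_old = 1.836 + 0.048 + 0.29 = 2.174.
Dividing the baseline by the relative clearance: 1.34 / 2.174 = 0.616 ng/mL.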